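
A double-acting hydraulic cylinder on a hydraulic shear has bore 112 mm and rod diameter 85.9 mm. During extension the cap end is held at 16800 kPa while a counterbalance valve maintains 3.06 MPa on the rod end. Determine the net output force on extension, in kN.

F ≈ 153 kN

Cap-side area A_cap = π/4 × (112 mm)² = 9852 mm^2
Rod-side annular area A_ann = π/4 × (112² − 85.9²) = 4057 mm^2
Net thrust = P_cap·A_cap − P_rod·A_ann = 165.5 kN − 12.41 kN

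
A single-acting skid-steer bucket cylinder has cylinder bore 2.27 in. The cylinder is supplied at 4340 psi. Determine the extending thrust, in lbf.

Cap-side area A_cap = π/4 × (2.27 in)² = 4.047 in^2
F = P × A_cap = 4340 psi × A_cap

F ≈ 17600 lbf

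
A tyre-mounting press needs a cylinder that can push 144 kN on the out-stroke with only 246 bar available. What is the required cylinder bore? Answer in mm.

Extension force acts on the full piston face: F = P × (π/4)D².
D = √(4F / (πP)) = √(4 × 144 kN / (π × 246 bar))

D ≈ 86.3 mm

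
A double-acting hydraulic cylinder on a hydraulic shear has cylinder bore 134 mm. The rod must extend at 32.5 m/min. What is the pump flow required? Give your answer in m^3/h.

Q ≈ 27.5 m^3/h

Cap-side area A_cap = π/4 × (134 mm)² = 14100 mm^2
Q = A × v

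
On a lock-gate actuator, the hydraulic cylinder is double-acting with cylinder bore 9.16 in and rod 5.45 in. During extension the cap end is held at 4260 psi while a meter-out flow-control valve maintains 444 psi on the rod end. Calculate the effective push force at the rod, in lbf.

F ≈ 2.62e5 lbf

Cap-side area A_cap = π/4 × (9.16 in)² = 65.90 in^2
Rod-side annular area A_ann = π/4 × (9.16² − 5.45²) = 42.57 in^2
Net thrust = P_cap·A_cap − P_rod·A_ann = 2.807e5 lbf − 18900 lbf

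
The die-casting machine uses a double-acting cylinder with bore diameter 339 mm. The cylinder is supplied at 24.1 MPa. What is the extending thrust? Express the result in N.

Cap-side area A_cap = π/4 × (339 mm)² = 90260 mm^2
F = P × A_cap = 24.1 MPa × A_cap

F ≈ 2.18e6 N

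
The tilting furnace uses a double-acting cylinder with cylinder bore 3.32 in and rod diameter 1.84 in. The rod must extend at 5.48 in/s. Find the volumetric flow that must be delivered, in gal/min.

Q ≈ 12.3 gal/min

Cap-side area A_cap = π/4 × (3.32 in)² = 8.657 in^2
Q = A × v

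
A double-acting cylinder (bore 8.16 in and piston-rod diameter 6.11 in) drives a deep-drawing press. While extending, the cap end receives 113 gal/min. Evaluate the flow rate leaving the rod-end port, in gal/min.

Q_out ≈ 49.6 gal/min

Cap-side area A_cap = π/4 × (8.16 in)² = 52.30 in^2
Rod-side annular area A_ann = π/4 × (8.16² − 6.11²) = 22.98 in^2
Piston speed v = Q_in/A_cap; rod-end outflow Q_out = v × A_ann = Q_in × A_ann/A_cap.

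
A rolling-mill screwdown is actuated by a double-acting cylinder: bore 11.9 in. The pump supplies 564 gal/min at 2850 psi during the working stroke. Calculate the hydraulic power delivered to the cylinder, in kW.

W ≈ 699 kW

Hydraulic power = P × Q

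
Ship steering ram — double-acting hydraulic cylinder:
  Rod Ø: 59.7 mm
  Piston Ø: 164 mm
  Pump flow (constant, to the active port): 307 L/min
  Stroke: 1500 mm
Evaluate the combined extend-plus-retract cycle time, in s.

Cap-side area A_cap = π/4 × (164 mm)² = 21120 mm^2
Rod-side annular area A_ann = π/4 × (164² − 59.7²) = 18320 mm^2
t_ext = A_cap·L/Q = 6.193 s
t_ret = A_ann·L/Q = 5.372 s
t_cycle = t_ext + t_ret

t ≈ 11.6 s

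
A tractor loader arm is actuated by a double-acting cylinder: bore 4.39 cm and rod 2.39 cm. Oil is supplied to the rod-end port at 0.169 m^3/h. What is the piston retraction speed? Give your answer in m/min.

v ≈ 2.64 m/min

Rod-side annular area A_ann = π/4 × (4.39² − 2.39²) = 10.65 cm^2
Flow into the rod-end port fills the annular volume.
v = Q / A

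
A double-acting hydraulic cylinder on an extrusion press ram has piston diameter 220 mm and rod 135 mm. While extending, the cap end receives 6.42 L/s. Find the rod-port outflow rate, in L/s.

Cap-side area A_cap = π/4 × (220 mm)² = 38010 mm^2
Rod-side annular area A_ann = π/4 × (220² − 135²) = 23700 mm^2
Piston speed v = Q_in/A_cap; rod-end outflow Q_out = v × A_ann = Q_in × A_ann/A_cap.

Q_out ≈ 4.00 L/s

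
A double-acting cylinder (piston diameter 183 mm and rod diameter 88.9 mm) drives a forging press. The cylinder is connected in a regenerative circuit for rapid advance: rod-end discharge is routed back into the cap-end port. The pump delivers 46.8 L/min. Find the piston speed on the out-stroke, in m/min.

In regeneration the rod-end outflow joins the pump flow into the cap end, so the net volume the pump must supply per unit advance equals the rod cross-section area.
Rod cross-section A_rod = π/4 × (88.9 mm)² = 6207 mm^2
v = Q_pump / A_rod

v ≈ 7.54 m/min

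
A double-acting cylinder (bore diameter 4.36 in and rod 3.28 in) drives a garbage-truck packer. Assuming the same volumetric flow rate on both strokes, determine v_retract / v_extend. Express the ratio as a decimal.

v_ret/v_ext ≈ 2.30

Cap-side area A_cap = π/4 × (4.36 in)² = 14.93 in^2
Rod-side annular area A_ann = π/4 × (4.36² − 3.28²) = 6.480 in^2
For equal Q, v ∝ 1/A, so v_ret/v_ext = A_cap/A_ann.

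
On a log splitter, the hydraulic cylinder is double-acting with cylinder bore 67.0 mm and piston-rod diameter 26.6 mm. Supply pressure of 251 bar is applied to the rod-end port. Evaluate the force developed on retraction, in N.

F ≈ 74500 N

Rod-side annular area A_ann = π/4 × (67.0² − 26.6²) = 2970 mm^2
On retraction the pressure acts on the annular area (bore minus rod).
F = P × A_ann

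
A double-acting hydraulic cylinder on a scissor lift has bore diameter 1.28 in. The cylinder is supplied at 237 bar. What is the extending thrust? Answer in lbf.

F ≈ 4420 lbf

Cap-side area A_cap = π/4 × (1.28 in)² = 1.287 in^2
F = P × A_cap = 237 bar × A_cap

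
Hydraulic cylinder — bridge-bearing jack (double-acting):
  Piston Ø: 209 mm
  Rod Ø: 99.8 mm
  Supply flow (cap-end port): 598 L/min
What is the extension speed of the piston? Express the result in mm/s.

Cap-side area A_cap = π/4 × (209 mm)² = 34310 mm^2
v = Q / A

v ≈ 291 mm/s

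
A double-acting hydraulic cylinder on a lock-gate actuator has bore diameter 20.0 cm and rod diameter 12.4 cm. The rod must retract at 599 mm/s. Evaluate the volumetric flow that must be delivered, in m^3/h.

Rod-side annular area A_ann = π/4 × (20.0² − 12.4²) = 193.4 cm^2
Q = A × v

Q ≈ 41.7 m^3/h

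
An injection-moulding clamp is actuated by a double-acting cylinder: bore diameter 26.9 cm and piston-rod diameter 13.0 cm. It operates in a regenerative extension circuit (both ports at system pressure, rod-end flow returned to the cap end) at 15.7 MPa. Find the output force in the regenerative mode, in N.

F ≈ 2.08e5 N

With equal pressure on both faces, forces on the annular region cancel; the net push is pressure × rod cross-section.
Rod cross-section A_rod = π/4 × (13.0 cm)² = 132.7 cm^2
F = P × A_rod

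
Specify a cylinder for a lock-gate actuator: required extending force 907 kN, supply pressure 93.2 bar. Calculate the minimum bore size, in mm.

D ≈ 352 mm

Extension force acts on the full piston face: F = P × (π/4)D².
D = √(4F / (πP)) = √(4 × 907 kN / (π × 93.2 bar))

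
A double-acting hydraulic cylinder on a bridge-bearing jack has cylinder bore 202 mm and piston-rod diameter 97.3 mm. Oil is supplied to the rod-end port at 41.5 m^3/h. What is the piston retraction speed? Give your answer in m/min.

v ≈ 28.1 m/min

Rod-side annular area A_ann = π/4 × (202² − 97.3²) = 24610 mm^2
Flow into the rod-end port fills the annular volume.
v = Q / A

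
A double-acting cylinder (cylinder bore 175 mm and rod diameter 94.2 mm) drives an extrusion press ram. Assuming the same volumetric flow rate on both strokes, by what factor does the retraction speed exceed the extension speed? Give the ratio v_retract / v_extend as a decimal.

v_ret/v_ext ≈ 1.41

Cap-side area A_cap = π/4 × (175 mm)² = 24050 mm^2
Rod-side annular area A_ann = π/4 × (175² − 94.2²) = 17080 mm^2
For equal Q, v ∝ 1/A, so v_ret/v_ext = A_cap/A_ann.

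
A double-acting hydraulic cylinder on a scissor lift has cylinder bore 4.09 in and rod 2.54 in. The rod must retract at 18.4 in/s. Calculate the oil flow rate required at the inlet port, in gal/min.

Rod-side annular area A_ann = π/4 × (4.09² − 2.54²) = 8.071 in^2
Q = A × v

Q ≈ 38.6 gal/min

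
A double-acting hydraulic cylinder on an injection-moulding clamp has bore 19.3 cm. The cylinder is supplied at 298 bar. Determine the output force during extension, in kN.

F ≈ 872 kN

Cap-side area A_cap = π/4 × (19.3 cm)² = 292.6 cm^2
F = P × A_cap = 298 bar × A_cap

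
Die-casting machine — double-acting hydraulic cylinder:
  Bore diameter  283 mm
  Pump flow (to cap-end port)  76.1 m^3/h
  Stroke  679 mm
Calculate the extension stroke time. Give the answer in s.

Cap-side area A_cap = π/4 × (283 mm)² = 62900 mm^2
Swept volume V = A × L; t = V / Q = A·L / Q

t ≈ 2.02 s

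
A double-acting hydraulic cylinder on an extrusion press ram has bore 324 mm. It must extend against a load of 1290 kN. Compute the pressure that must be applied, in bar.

Cap-side area A_cap = π/4 × (324 mm)² = 82450 mm^2
P = F / A = 1290 kN / A

P ≈ 156 bar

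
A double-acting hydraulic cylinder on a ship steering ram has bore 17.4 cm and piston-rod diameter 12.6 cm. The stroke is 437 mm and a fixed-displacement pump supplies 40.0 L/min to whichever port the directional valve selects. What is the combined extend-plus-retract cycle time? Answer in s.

Cap-side area A_cap = π/4 × (17.4 cm)² = 237.8 cm^2
Rod-side annular area A_ann = π/4 × (17.4² − 12.6²) = 113.1 cm^2
t_ext = A_cap·L/Q = 15.59 s
t_ret = A_ann·L/Q = 7.414 s
t_cycle = t_ext + t_ret

t ≈ 23.0 s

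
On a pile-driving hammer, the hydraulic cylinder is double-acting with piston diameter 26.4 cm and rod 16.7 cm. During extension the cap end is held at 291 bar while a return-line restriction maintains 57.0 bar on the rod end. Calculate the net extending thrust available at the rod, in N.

F ≈ 1.41e6 N

Cap-side area A_cap = π/4 × (26.4 cm)² = 547.4 cm^2
Rod-side annular area A_ann = π/4 × (26.4² − 16.7²) = 328.4 cm^2
Net thrust = P_cap·A_cap − P_rod·A_ann = 1.593e6 N − 1.872e5 N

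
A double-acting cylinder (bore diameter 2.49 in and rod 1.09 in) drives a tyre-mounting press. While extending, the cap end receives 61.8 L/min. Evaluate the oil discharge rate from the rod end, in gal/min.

Q_out ≈ 13.2 gal/min

Cap-side area A_cap = π/4 × (2.49 in)² = 4.870 in^2
Rod-side annular area A_ann = π/4 × (2.49² − 1.09²) = 3.936 in^2
Piston speed v = Q_in/A_cap; rod-end outflow Q_out = v × A_ann = Q_in × A_ann/A_cap.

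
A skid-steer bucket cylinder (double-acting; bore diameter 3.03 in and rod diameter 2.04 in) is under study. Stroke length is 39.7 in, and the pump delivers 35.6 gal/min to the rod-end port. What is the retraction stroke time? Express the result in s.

Rod-side annular area A_ann = π/4 × (3.03² − 2.04²) = 3.942 in^2
Swept volume V = A × L; t = V / Q = A·L / Q

t ≈ 1.14 s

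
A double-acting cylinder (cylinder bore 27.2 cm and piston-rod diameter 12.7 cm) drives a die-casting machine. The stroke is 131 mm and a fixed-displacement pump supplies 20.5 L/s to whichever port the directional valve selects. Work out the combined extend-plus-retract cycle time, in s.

Cap-side area A_cap = π/4 × (27.2 cm)² = 581.1 cm^2
Rod-side annular area A_ann = π/4 × (27.2² − 12.7²) = 454.4 cm^2
t_ext = A_cap·L/Q = 0.3713 s
t_ret = A_ann·L/Q = 0.2904 s
t_cycle = t_ext + t_ret

t ≈ 0.662 s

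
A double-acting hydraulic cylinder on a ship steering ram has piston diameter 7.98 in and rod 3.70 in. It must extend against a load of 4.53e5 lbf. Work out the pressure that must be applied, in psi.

Cap-side area A_cap = π/4 × (7.98 in)² = 50.01 in^2
P = F / A = 4.53e5 lbf / A

P ≈ 9060 psi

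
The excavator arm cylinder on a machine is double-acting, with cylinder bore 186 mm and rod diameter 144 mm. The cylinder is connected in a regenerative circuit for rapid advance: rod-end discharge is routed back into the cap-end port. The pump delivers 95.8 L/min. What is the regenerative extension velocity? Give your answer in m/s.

v ≈ 0.0980 m/s

In regeneration the rod-end outflow joins the pump flow into the cap end, so the net volume the pump must supply per unit advance equals the rod cross-section area.
Rod cross-section A_rod = π/4 × (144 mm)² = 16290 mm^2
v = Q_pump / A_rod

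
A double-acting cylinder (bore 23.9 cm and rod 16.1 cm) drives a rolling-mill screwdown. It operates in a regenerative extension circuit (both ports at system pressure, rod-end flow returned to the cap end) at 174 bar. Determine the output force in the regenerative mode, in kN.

F ≈ 354 kN

With equal pressure on both faces, forces on the annular region cancel; the net push is pressure × rod cross-section.
Rod cross-section A_rod = π/4 × (16.1 cm)² = 203.6 cm^2
F = P × A_rod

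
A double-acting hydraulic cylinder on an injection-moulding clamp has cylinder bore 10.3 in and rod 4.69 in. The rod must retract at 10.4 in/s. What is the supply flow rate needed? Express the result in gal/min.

Q ≈ 178 gal/min

Rod-side annular area A_ann = π/4 × (10.3² − 4.69²) = 66.05 in^2
Q = A × v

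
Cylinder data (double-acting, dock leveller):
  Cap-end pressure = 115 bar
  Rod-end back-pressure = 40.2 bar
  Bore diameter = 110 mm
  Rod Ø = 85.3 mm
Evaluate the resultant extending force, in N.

Cap-side area A_cap = π/4 × (110 mm)² = 9503 mm^2
Rod-side annular area A_ann = π/4 × (110² − 85.3²) = 3789 mm^2
Net thrust = P_cap·A_cap − P_rod·A_ann = 1.093e5 N − 15230 N

F ≈ 94100 N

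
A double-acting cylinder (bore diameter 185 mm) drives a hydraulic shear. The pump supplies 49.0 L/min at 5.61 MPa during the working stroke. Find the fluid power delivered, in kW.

Hydraulic power = P × Q

W ≈ 4.58 kW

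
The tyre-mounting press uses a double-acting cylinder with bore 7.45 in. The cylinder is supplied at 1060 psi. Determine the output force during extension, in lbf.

Cap-side area A_cap = π/4 × (7.45 in)² = 43.59 in^2
F = P × A_cap = 1060 psi × A_cap

F ≈ 46200 lbf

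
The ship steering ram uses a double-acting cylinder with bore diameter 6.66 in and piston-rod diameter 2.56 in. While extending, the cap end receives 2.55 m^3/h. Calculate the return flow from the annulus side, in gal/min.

Q_out ≈ 9.57 gal/min

Cap-side area A_cap = π/4 × (6.66 in)² = 34.84 in^2
Rod-side annular area A_ann = π/4 × (6.66² − 2.56²) = 29.69 in^2
Piston speed v = Q_in/A_cap; rod-end outflow Q_out = v × A_ann = Q_in × A_ann/A_cap.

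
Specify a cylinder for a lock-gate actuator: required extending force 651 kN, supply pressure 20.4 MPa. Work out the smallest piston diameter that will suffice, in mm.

Extension force acts on the full piston face: F = P × (π/4)D².
D = √(4F / (πP)) = √(4 × 651 kN / (π × 20.4 MPa))

D ≈ 202 mm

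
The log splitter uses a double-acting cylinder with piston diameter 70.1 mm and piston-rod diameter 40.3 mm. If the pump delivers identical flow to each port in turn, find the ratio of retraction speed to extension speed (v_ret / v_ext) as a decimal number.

Cap-side area A_cap = π/4 × (70.1 mm)² = 3859 mm^2
Rod-side annular area A_ann = π/4 × (70.1² − 40.3²) = 2584 mm^2
For equal Q, v ∝ 1/A, so v_ret/v_ext = A_cap/A_ann.

v_ret/v_ext ≈ 1.49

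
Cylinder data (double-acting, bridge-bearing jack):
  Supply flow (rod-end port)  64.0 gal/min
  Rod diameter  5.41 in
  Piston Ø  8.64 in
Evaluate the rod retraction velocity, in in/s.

v ≈ 6.91 in/s

Rod-side annular area A_ann = π/4 × (8.64² − 5.41²) = 35.64 in^2
Flow into the rod-end port fills the annular volume.
v = Q / A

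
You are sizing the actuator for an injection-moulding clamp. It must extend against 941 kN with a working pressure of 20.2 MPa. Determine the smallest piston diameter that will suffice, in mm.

Extension force acts on the full piston face: F = P × (π/4)D².
D = √(4F / (πP)) = √(4 × 941 kN / (π × 20.2 MPa))

D ≈ 244 mm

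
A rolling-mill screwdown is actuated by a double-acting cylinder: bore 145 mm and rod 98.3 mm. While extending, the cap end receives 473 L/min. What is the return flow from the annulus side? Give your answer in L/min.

Cap-side area A_cap = π/4 × (145 mm)² = 16510 mm^2
Rod-side annular area A_ann = π/4 × (145² − 98.3²) = 8924 mm^2
Piston speed v = Q_in/A_cap; rod-end outflow Q_out = v × A_ann = Q_in × A_ann/A_cap.

Q_out ≈ 256 L/min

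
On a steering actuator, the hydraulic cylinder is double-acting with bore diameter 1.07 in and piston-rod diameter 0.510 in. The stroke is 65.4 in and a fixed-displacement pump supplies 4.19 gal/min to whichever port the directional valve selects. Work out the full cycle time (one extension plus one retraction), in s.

Cap-side area A_cap = π/4 × (1.07 in)² = 0.8992 in^2
Rod-side annular area A_ann = π/4 × (1.07² − 0.510²) = 0.6949 in^2
t_ext = A_cap·L/Q = 3.646 s
t_ret = A_ann·L/Q = 2.817 s
t_cycle = t_ext + t_ret

t ≈ 6.46 s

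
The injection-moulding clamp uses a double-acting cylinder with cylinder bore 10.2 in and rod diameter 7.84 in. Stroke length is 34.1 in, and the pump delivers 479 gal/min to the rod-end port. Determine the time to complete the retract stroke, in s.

t ≈ 0.618 s

Rod-side annular area A_ann = π/4 × (10.2² − 7.84²) = 33.44 in^2
Swept volume V = A × L; t = V / Q = A·L / Q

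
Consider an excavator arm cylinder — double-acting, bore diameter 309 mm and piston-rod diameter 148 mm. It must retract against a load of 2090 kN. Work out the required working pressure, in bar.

P ≈ 362 bar

Rod-side annular area A_ann = π/4 × (309² − 148²) = 57790 mm^2
Retraction: pressure acts on the annular area.
P = F / A = 2090 kN / A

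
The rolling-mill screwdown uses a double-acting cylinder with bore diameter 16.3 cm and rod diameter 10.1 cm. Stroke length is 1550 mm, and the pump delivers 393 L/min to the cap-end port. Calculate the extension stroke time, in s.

Cap-side area A_cap = π/4 × (16.3 cm)² = 208.7 cm^2
Swept volume V = A × L; t = V / Q = A·L / Q

t ≈ 4.94 s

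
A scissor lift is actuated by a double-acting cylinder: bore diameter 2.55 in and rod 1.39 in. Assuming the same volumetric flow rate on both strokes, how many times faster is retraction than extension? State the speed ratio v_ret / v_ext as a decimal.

Cap-side area A_cap = π/4 × (2.55 in)² = 5.107 in^2
Rod-side annular area A_ann = π/4 × (2.55² − 1.39²) = 3.590 in^2
For equal Q, v ∝ 1/A, so v_ret/v_ext = A_cap/A_ann.

v_ret/v_ext ≈ 1.42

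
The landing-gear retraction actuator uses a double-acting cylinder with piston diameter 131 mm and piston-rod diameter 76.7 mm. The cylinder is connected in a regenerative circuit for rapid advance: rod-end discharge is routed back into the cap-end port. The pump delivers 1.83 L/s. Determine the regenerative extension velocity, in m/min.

In regeneration the rod-end outflow joins the pump flow into the cap end, so the net volume the pump must supply per unit advance equals the rod cross-section area.
Rod cross-section A_rod = π/4 × (76.7 mm)² = 4620 mm^2
v = Q_pump / A_rod

v ≈ 23.8 m/min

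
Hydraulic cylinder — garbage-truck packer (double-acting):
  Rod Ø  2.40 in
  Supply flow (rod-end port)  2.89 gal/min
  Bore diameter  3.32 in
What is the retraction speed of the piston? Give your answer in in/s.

Rod-side annular area A_ann = π/4 × (3.32² − 2.40²) = 4.133 in^2
Flow into the rod-end port fills the annular volume.
v = Q / A

v ≈ 2.69 in/s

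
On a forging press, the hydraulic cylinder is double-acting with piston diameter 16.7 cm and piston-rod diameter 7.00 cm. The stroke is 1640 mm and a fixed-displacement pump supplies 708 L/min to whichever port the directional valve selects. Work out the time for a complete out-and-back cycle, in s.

t ≈ 5.55 s

Cap-side area A_cap = π/4 × (16.7 cm)² = 219.0 cm^2
Rod-side annular area A_ann = π/4 × (16.7² − 7.00²) = 180.6 cm^2
t_ext = A_cap·L/Q = 3.044 s
t_ret = A_ann·L/Q = 2.509 s
t_cycle = t_ext + t_ret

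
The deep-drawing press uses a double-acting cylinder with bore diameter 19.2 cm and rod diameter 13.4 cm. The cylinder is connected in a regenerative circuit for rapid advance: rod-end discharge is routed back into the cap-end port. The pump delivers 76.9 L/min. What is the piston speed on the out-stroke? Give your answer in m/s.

In regeneration the rod-end outflow joins the pump flow into the cap end, so the net volume the pump must supply per unit advance equals the rod cross-section area.
Rod cross-section A_rod = π/4 × (13.4 cm)² = 141.0 cm^2
v = Q_pump / A_rod

v ≈ 0.0909 m/s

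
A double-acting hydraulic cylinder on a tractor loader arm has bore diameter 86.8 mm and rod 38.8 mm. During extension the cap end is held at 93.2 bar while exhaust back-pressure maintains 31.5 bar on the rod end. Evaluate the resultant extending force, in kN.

F ≈ 40.2 kN

Cap-side area A_cap = π/4 × (86.8 mm)² = 5917 mm^2
Rod-side annular area A_ann = π/4 × (86.8² − 38.8²) = 4735 mm^2
Net thrust = P_cap·A_cap − P_rod·A_ann = 55.15 kN − 14.92 kN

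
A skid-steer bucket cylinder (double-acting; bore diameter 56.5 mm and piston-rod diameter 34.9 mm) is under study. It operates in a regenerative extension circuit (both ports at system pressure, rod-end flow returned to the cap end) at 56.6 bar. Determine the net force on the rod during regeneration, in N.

With equal pressure on both faces, forces on the annular region cancel; the net push is pressure × rod cross-section.
Rod cross-section A_rod = π/4 × (34.9 mm)² = 956.6 mm^2
F = P × A_rod

F ≈ 5410 N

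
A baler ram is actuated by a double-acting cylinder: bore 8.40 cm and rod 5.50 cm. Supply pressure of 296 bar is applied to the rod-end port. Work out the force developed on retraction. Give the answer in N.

F ≈ 93700 N

Rod-side annular area A_ann = π/4 × (8.40² − 5.50²) = 31.66 cm^2
On retraction the pressure acts on the annular area (bore minus rod).
F = P × A_ann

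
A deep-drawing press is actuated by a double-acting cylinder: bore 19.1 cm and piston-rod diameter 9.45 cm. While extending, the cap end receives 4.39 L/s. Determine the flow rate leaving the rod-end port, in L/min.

Cap-side area A_cap = π/4 × (19.1 cm)² = 286.5 cm^2
Rod-side annular area A_ann = π/4 × (19.1² − 9.45²) = 216.4 cm^2
Piston speed v = Q_in/A_cap; rod-end outflow Q_out = v × A_ann = Q_in × A_ann/A_cap.

Q_out ≈ 199 L/min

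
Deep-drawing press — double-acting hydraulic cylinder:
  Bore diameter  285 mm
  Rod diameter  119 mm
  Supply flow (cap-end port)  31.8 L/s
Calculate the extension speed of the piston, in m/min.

Cap-side area A_cap = π/4 × (285 mm)² = 63790 mm^2
v = Q / A

v ≈ 29.9 m/min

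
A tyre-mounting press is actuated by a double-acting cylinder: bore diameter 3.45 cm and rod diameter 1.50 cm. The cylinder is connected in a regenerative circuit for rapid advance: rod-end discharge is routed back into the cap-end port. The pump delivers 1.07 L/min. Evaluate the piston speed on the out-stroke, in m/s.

In regeneration the rod-end outflow joins the pump flow into the cap end, so the net volume the pump must supply per unit advance equals the rod cross-section area.
Rod cross-section A_rod = π/4 × (1.50 cm)² = 1.767 cm^2
v = Q_pump / A_rod

v ≈ 0.101 m/s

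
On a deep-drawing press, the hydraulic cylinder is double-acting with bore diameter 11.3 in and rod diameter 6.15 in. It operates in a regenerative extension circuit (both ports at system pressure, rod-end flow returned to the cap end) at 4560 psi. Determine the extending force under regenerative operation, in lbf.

With equal pressure on both faces, forces on the annular region cancel; the net push is pressure × rod cross-section.
Rod cross-section A_rod = π/4 × (6.15 in)² = 29.71 in^2
F = P × A_rod

F ≈ 1.35e5 lbf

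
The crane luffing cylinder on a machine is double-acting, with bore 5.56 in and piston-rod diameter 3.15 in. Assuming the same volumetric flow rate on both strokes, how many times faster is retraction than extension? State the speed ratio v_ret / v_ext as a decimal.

v_ret/v_ext ≈ 1.47

Cap-side area A_cap = π/4 × (5.56 in)² = 24.28 in^2
Rod-side annular area A_ann = π/4 × (5.56² − 3.15²) = 16.49 in^2
For equal Q, v ∝ 1/A, so v_ret/v_ext = A_cap/A_ann.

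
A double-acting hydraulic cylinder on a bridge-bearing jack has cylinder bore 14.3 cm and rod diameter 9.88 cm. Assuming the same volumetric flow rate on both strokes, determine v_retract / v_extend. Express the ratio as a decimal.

Cap-side area A_cap = π/4 × (14.3 cm)² = 160.6 cm^2
Rod-side annular area A_ann = π/4 × (14.3² − 9.88²) = 83.94 cm^2
For equal Q, v ∝ 1/A, so v_ret/v_ext = A_cap/A_ann.

v_ret/v_ext ≈ 1.91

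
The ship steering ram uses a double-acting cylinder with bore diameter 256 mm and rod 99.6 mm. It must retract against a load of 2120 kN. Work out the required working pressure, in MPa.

Rod-side annular area A_ann = π/4 × (256² − 99.6²) = 43680 mm^2
Retraction: pressure acts on the annular area.
P = F / A = 2120 kN / A

P ≈ 48.5 MPa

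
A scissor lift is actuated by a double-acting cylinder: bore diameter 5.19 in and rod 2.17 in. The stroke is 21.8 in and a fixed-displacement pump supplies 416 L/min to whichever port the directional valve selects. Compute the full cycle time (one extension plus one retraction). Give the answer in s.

Cap-side area A_cap = π/4 × (5.19 in)² = 21.16 in^2
Rod-side annular area A_ann = π/4 × (5.19² − 2.17²) = 17.46 in^2
t_ext = A_cap·L/Q = 1.090 s
t_ret = A_ann·L/Q = 0.8995 s
t_cycle = t_ext + t_ret

t ≈ 1.99 s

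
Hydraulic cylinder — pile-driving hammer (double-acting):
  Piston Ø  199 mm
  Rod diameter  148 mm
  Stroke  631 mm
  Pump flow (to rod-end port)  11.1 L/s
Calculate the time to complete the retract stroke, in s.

Rod-side annular area A_ann = π/4 × (199² − 148²) = 13900 mm^2
Swept volume V = A × L; t = V / Q = A·L / Q

t ≈ 0.790 s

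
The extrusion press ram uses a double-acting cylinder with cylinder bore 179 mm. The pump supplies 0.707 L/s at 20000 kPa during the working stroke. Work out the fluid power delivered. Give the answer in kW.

W ≈ 14.1 kW

Hydraulic power = P × Q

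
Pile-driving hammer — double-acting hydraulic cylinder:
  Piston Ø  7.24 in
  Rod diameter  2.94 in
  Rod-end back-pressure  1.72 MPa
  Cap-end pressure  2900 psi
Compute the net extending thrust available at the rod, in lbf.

Cap-side area A_cap = π/4 × (7.24 in)² = 41.17 in^2
Rod-side annular area A_ann = π/4 × (7.24² − 2.94²) = 34.38 in^2
Net thrust = P_cap·A_cap − P_rod·A_ann = 1.194e5 lbf − 8577 lbf

F ≈ 1.11e5 lbf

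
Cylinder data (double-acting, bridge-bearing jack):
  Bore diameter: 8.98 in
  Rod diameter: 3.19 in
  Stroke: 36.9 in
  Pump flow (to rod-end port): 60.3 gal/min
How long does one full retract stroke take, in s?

Rod-side annular area A_ann = π/4 × (8.98² − 3.19²) = 55.34 in^2
Swept volume V = A × L; t = V / Q = A·L / Q

t ≈ 8.80 s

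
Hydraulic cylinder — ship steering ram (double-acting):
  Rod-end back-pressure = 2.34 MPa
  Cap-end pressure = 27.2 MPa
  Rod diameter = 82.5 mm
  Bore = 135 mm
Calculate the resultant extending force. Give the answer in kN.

Cap-side area A_cap = π/4 × (135 mm)² = 14310 mm^2
Rod-side annular area A_ann = π/4 × (135² − 82.5²) = 8968 mm^2
Net thrust = P_cap·A_cap − P_rod·A_ann = 389.3 kN − 20.99 kN

F ≈ 368 kN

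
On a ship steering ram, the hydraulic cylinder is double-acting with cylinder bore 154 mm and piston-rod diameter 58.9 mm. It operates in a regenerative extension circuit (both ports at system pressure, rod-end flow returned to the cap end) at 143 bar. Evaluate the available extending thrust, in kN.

With equal pressure on both faces, forces on the annular region cancel; the net push is pressure × rod cross-section.
Rod cross-section A_rod = π/4 × (58.9 mm)² = 2725 mm^2
F = P × A_rod

F ≈ 39.0 kN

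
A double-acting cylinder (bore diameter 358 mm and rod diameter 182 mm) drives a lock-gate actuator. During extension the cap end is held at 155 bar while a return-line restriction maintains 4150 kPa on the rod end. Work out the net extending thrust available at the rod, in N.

F ≈ 1.25e6 N

Cap-side area A_cap = π/4 × (358 mm)² = 1.007e5 mm^2
Rod-side annular area A_ann = π/4 × (358² − 182²) = 74640 mm^2
Net thrust = P_cap·A_cap − P_rod·A_ann = 1.560e6 N − 3.098e5 N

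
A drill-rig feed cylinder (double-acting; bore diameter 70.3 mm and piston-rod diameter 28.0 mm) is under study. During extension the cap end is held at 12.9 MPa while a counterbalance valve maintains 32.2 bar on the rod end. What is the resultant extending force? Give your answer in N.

F ≈ 39600 N

Cap-side area A_cap = π/4 × (70.3 mm)² = 3882 mm^2
Rod-side annular area A_ann = π/4 × (70.3² − 28.0²) = 3266 mm^2
Net thrust = P_cap·A_cap − P_rod·A_ann = 50070 N − 10520 N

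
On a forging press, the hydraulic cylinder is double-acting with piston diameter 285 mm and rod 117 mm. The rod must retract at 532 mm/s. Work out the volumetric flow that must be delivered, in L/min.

Rod-side annular area A_ann = π/4 × (285² − 117²) = 53040 mm^2
Q = A × v

Q ≈ 1690 L/min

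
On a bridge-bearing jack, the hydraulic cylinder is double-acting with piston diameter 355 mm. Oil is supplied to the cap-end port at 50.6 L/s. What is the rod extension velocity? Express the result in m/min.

Cap-side area A_cap = π/4 × (355 mm)² = 98980 mm^2
v = Q / A

v ≈ 30.7 m/min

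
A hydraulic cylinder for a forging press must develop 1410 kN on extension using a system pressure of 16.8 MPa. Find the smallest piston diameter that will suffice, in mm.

Extension force acts on the full piston face: F = P × (π/4)D².
D = √(4F / (πP)) = √(4 × 1410 kN / (π × 16.8 MPa))

D ≈ 327 mm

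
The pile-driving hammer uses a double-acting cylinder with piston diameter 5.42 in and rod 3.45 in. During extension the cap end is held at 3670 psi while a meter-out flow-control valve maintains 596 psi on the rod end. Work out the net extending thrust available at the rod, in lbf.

Cap-side area A_cap = π/4 × (5.42 in)² = 23.07 in^2
Rod-side annular area A_ann = π/4 × (5.42² − 3.45²) = 13.72 in^2
Net thrust = P_cap·A_cap − P_rod·A_ann = 84670 lbf − 8179 lbf

F ≈ 76500 lbf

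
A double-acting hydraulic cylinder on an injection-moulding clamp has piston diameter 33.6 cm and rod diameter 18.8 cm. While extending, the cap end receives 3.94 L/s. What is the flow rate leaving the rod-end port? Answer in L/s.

Cap-side area A_cap = π/4 × (33.6 cm)² = 886.7 cm^2
Rod-side annular area A_ann = π/4 × (33.6² − 18.8²) = 609.1 cm^2
Piston speed v = Q_in/A_cap; rod-end outflow Q_out = v × A_ann = Q_in × A_ann/A_cap.

Q_out ≈ 2.71 L/s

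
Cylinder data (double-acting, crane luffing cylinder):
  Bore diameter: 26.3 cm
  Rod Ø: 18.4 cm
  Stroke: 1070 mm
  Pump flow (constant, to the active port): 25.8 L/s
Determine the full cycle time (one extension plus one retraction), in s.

t ≈ 3.40 s

Cap-side area A_cap = π/4 × (26.3 cm)² = 543.3 cm^2
Rod-side annular area A_ann = π/4 × (26.3² − 18.4²) = 277.3 cm^2
t_ext = A_cap·L/Q = 2.253 s
t_ret = A_ann·L/Q = 1.150 s
t_cycle = t_ext + t_ret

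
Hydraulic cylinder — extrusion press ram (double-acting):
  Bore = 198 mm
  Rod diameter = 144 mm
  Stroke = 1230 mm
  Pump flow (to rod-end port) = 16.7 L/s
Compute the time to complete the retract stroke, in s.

Rod-side annular area A_ann = π/4 × (198² − 144²) = 14500 mm^2
Swept volume V = A × L; t = V / Q = A·L / Q

t ≈ 1.07 s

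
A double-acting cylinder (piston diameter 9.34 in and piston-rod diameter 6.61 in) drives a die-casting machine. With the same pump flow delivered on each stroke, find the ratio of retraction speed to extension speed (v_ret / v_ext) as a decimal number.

v_ret/v_ext ≈ 2.00

Cap-side area A_cap = π/4 × (9.34 in)² = 68.51 in^2
Rod-side annular area A_ann = π/4 × (9.34² − 6.61²) = 34.20 in^2
For equal Q, v ∝ 1/A, so v_ret/v_ext = A_cap/A_ann.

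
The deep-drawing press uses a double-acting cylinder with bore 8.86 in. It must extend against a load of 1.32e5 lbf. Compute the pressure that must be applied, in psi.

Cap-side area A_cap = π/4 × (8.86 in)² = 61.65 in^2
P = F / A = 1.32e5 lbf / A

P ≈ 2140 psi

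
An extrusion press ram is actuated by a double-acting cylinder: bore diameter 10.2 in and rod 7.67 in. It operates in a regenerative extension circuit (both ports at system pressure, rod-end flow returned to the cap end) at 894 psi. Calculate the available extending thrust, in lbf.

With equal pressure on both faces, forces on the annular region cancel; the net push is pressure × rod cross-section.
Rod cross-section A_rod = π/4 × (7.67 in)² = 46.20 in^2
F = P × A_rod

F ≈ 41300 lbf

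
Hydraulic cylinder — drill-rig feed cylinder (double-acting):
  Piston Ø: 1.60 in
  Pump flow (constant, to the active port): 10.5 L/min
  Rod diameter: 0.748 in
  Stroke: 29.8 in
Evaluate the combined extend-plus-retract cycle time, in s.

t ≈ 9.99 s

Cap-side area A_cap = π/4 × (1.60 in)² = 2.011 in^2
Rod-side annular area A_ann = π/4 × (1.60² − 0.748²) = 1.571 in^2
t_ext = A_cap·L/Q = 5.611 s
t_ret = A_ann·L/Q = 4.384 s
t_cycle = t_ext + t_ret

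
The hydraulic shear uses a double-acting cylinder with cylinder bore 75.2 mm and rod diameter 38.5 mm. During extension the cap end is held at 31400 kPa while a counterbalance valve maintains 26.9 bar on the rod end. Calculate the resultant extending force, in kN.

Cap-side area A_cap = π/4 × (75.2 mm)² = 4441 mm^2
Rod-side annular area A_ann = π/4 × (75.2² − 38.5²) = 3277 mm^2
Net thrust = P_cap·A_cap − P_rod·A_ann = 139.5 kN − 8.816 kN

F ≈ 131 kN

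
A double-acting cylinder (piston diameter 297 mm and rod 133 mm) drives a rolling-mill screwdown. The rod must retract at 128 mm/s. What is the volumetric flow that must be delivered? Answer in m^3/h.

Q ≈ 25.5 m^3/h

Rod-side annular area A_ann = π/4 × (297² − 133²) = 55390 mm^2
Q = A × v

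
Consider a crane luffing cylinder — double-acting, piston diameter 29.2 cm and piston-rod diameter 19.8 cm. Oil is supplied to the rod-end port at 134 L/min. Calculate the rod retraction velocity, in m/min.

v ≈ 3.70 m/min

Rod-side annular area A_ann = π/4 × (29.2² − 19.8²) = 361.8 cm^2
Flow into the rod-end port fills the annular volume.
v = Q / A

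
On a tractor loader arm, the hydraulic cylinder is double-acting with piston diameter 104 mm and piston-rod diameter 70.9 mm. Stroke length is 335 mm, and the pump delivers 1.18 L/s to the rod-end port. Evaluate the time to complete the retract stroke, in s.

Rod-side annular area A_ann = π/4 × (104² − 70.9²) = 4547 mm^2
Swept volume V = A × L; t = V / Q = A·L / Q

t ≈ 1.29 s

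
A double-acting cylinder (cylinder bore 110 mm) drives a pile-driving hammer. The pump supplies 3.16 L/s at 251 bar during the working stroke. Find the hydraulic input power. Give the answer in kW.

W ≈ 79.3 kW

Hydraulic power = P × Q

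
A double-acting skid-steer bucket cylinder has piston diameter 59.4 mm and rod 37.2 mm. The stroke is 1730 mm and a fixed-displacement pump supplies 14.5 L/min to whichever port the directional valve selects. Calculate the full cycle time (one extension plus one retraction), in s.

Cap-side area A_cap = π/4 × (59.4 mm)² = 2771 mm^2
Rod-side annular area A_ann = π/4 × (59.4² − 37.2²) = 1684 mm^2
t_ext = A_cap·L/Q = 19.84 s
t_ret = A_ann·L/Q = 12.06 s
t_cycle = t_ext + t_ret

t ≈ 31.9 s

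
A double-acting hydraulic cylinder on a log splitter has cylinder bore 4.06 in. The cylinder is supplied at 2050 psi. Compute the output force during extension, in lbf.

Cap-side area A_cap = π/4 × (4.06 in)² = 12.95 in^2
F = P × A_cap = 2050 psi × A_cap

F ≈ 26500 lbf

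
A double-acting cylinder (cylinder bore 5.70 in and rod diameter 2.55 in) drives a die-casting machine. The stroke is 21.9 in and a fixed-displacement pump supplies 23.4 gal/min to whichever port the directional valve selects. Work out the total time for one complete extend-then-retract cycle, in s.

Cap-side area A_cap = π/4 × (5.70 in)² = 25.52 in^2
Rod-side annular area A_ann = π/4 × (5.70² − 2.55²) = 20.41 in^2
t_ext = A_cap·L/Q = 6.203 s
t_ret = A_ann·L/Q = 4.962 s
t_cycle = t_ext + t_ret

t ≈ 11.2 s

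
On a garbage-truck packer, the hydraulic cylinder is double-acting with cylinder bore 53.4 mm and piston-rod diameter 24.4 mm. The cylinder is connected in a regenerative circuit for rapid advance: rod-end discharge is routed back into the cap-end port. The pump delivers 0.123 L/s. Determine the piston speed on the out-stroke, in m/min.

In regeneration the rod-end outflow joins the pump flow into the cap end, so the net volume the pump must supply per unit advance equals the rod cross-section area.
Rod cross-section A_rod = π/4 × (24.4 mm)² = 467.6 mm^2
v = Q_pump / A_rod

v ≈ 15.8 m/min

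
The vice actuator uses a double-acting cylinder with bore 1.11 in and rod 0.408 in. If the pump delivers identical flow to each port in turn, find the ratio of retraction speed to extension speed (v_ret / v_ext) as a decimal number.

v_ret/v_ext ≈ 1.16

Cap-side area A_cap = π/4 × (1.11 in)² = 0.9677 in^2
Rod-side annular area A_ann = π/4 × (1.11² − 0.408²) = 0.8369 in^2
For equal Q, v ∝ 1/A, so v_ret/v_ext = A_cap/A_ann.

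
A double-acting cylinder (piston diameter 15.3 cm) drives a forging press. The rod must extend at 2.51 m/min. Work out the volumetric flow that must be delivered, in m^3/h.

Q ≈ 2.77 m^3/h

Cap-side area A_cap = π/4 × (15.3 cm)² = 183.9 cm^2
Q = A × v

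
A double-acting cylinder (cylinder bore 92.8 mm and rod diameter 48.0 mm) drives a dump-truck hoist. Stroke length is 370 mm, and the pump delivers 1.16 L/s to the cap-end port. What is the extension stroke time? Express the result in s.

t ≈ 2.16 s

Cap-side area A_cap = π/4 × (92.8 mm)² = 6764 mm^2
Swept volume V = A × L; t = V / Q = A·L / Q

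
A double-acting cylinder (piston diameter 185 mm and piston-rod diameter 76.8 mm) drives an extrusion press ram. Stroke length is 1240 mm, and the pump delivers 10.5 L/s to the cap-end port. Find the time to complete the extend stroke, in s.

Cap-side area A_cap = π/4 × (185 mm)² = 26880 mm^2
Swept volume V = A × L; t = V / Q = A·L / Q

t ≈ 3.17 s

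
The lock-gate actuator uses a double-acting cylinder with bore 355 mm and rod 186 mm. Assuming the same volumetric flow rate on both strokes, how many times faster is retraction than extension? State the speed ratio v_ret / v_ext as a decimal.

v_ret/v_ext ≈ 1.38

Cap-side area A_cap = π/4 × (355 mm)² = 98980 mm^2
Rod-side annular area A_ann = π/4 × (355² − 186²) = 71810 mm^2
For equal Q, v ∝ 1/A, so v_ret/v_ext = A_cap/A_ann.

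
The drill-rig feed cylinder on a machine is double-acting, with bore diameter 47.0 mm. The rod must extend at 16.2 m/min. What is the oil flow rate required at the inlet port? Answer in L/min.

Q ≈ 28.1 L/min

Cap-side area A_cap = π/4 × (47.0 mm)² = 1735 mm^2
Q = A × v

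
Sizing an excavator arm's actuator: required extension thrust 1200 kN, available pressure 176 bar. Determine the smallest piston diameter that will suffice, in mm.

Extension force acts on the full piston face: F = P × (π/4)D².
D = √(4F / (πP)) = √(4 × 1200 kN / (π × 176 bar))

D ≈ 295 mm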